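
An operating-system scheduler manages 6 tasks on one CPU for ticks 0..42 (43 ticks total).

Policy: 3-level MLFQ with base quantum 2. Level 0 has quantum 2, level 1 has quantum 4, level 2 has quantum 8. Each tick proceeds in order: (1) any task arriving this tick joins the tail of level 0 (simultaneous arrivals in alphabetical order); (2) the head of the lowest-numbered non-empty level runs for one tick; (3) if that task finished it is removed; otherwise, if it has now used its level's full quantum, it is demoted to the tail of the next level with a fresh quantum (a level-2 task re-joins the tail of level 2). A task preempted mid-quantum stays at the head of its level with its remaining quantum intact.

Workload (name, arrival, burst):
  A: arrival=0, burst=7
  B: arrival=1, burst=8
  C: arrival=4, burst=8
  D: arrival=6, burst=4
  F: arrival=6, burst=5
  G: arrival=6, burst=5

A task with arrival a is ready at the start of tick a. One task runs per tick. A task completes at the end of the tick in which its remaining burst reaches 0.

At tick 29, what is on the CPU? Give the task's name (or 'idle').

running at tick 29 = G

t=0: L0/L1/L2 = A/-/- → run A
t=1: L0/L1/L2 = AB/-/- → run A
t=2: L0/L1/L2 = B/A/- → run B
t=3: L0/L1/L2 = B/A/- → run B
t=4: L0/L1/L2 = C/AB/- → run C
t=5: L0/L1/L2 = C/AB/- → run C
t=6: L0/L1/L2 = DFG/ABC/- → run D
t=7: L0/L1/L2 = DFG/ABC/- → run D
t=8: L0/L1/L2 = FG/ABCD/- → run F
t=9: L0/L1/L2 = FG/ABCD/- → run F
t=10: L0/L1/L2 = G/ABCDF/- → run G
t=11: L0/L1/L2 = G/ABCDF/- → run G
t=12: L0/L1/L2 = -/ABCDFG/- → run A
t=13: L0/L1/L2 = -/ABCDFG/- → run A
t=14: L0/L1/L2 = -/ABCDFG/- → run A
t=15: L0/L1/L2 = -/ABCDFG/- → run A
t=16: L0/L1/L2 = -/BCDFG/A → run B
t=17: L0/L1/L2 = -/BCDFG/A → run B
t=18: L0/L1/L2 = -/BCDFG/A → run B
t=19: L0/L1/L2 = -/BCDFG/A → run B
t=20: L0/L1/L2 = -/CDFG/AB → run C
t=21: L0/L1/L2 = -/CDFG/AB → run C
t=22: L0/L1/L2 = -/CDFG/AB → run C
t=23: L0/L1/L2 = -/CDFG/AB → run C
t=24: L0/L1/L2 = -/DFG/ABC → run D
t=25: L0/L1/L2 = -/DFG/ABC → run D
t=26: L0/L1/L2 = -/FG/ABC → run F
t=27: L0/L1/L2 = -/FG/ABC → run F
t=28: L0/L1/L2 = -/FG/ABC → run F
t=29: L0/L1/L2 = -/G/ABC → run G
t=30: L0/L1/L2 = -/G/ABC → run G
t=31: L0/L1/L2 = -/G/ABC → run G
t=32: L0/L1/L2 = -/-/ABC → run A
t=33: L0/L1/L2 = -/-/BC → run B
t=34: L0/L1/L2 = -/-/BC → run B
t=35: L0/L1/L2 = -/-/C → run C
t=36: L0/L1/L2 = -/-/C → run C
t=37: (idle)
t=38: (idle)
t=39: (idle)
t=40: (idle)
t=41: (idle)
t=42: (idle)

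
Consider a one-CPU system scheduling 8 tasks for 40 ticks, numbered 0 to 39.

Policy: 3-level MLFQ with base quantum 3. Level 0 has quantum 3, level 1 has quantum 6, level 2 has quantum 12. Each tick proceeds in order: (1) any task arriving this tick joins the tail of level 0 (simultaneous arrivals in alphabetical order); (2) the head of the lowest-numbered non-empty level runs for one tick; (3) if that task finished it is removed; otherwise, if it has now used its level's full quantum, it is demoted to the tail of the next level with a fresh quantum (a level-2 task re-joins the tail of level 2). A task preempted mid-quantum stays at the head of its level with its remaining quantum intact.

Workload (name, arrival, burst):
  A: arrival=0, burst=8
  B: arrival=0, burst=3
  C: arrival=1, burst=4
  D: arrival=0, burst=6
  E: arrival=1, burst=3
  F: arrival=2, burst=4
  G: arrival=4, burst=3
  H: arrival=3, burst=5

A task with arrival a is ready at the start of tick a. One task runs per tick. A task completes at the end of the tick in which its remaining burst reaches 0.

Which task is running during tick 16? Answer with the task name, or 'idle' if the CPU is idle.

t=0: L0/L1/L2 = ABD/-/- → run A
t=1: L0/L1/L2 = ABDCE/-/- → run A
t=2: L0/L1/L2 = ABDCEF/-/- → run A
t=3: L0/L1/L2 = BDCEFH/A/- → run B
t=4: L0/L1/L2 = BDCEFHG/A/- → run B
t=5: L0/L1/L2 = BDCEFHG/A/- → run B
t=6: L0/L1/L2 = DCEFHG/A/- → run D
t=7: L0/L1/L2 = DCEFHG/A/- → run D
t=8: L0/L1/L2 = DCEFHG/A/- → run D
t=9: L0/L1/L2 = CEFHG/AD/- → run C
t=10: L0/L1/L2 = CEFHG/AD/- → run C
t=11: L0/L1/L2 = CEFHG/AD/- → run C
t=12: L0/L1/L2 = EFHG/ADC/- → run E
t=13: L0/L1/L2 = EFHG/ADC/- → run E
t=14: L0/L1/L2 = EFHG/ADC/- → run E
t=15: L0/L1/L2 = FHG/ADC/- → run F
t=16: L0/L1/L2 = FHG/ADC/- → run F
t=17: L0/L1/L2 = FHG/ADC/- → run F
t=18: L0/L1/L2 = HG/ADCF/- → run H
t=19: L0/L1/L2 = HG/ADCF/- → run H
t=20: L0/L1/L2 = HG/ADCF/- → run H
t=21: L0/L1/L2 = G/ADCFH/- → run G
t=22: L0/L1/L2 = G/ADCFH/- → run G
t=23: L0/L1/L2 = G/ADCFH/- → run G
t=24: L0/L1/L2 = -/ADCFH/- → run A
t=25: L0/L1/L2 = -/ADCFH/- → run A
t=26: L0/L1/L2 = -/ADCFH/- → run A
t=27: L0/L1/L2 = -/ADCFH/- → run A
t=28: L0/L1/L2 = -/ADCFH/- → run A
t=29: L0/L1/L2 = -/DCFH/- → run D
t=30: L0/L1/L2 = -/DCFH/- → run D
t=31: L0/L1/L2 = -/DCFH/- → run D
t=32: L0/L1/L2 = -/CFH/- → run C
t=33: L0/L1/L2 = -/FH/- → run F
t=34: L0/L1/L2 = -/H/- → run H
t=35: L0/L1/L2 = -/H/- → run H
t=36: (idle)
t=37: (idle)
t=38: (idle)
t=39: (idle)

running at tick 16 = F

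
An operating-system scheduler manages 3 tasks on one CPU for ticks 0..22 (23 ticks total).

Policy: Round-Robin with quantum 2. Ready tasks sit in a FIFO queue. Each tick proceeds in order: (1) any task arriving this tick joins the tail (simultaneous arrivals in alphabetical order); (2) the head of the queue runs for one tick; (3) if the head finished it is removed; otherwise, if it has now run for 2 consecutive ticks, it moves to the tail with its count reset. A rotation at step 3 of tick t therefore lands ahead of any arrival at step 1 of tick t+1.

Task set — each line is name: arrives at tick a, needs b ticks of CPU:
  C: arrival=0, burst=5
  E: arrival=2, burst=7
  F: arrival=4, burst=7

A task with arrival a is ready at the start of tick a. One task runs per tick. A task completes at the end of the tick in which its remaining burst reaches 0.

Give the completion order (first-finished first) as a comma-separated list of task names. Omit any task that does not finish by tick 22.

completion order = C, E, F

t=0: queue=[C] q_used=0 → run C
t=1: queue=[C] q_used=1 → run C
t=2: queue=[C,E] q_used=0 → run C
t=3: queue=[C,E] q_used=1 → run C
t=4: queue=[E,C,F] q_used=0 → run E
t=5: queue=[E,C,F] q_used=1 → run E
t=6: queue=[C,F,E] q_used=0 → run C
t=7: queue=[F,E] q_used=0 → run F
t=8: queue=[F,E] q_used=1 → run F
t=9: queue=[E,F] q_used=0 → run E
t=10: queue=[E,F] q_used=1 → run E
t=11: queue=[F,E] q_used=0 → run F
t=12: queue=[F,E] q_used=1 → run F
t=13: queue=[E,F] q_used=0 → run E
t=14: queue=[E,F] q_used=1 → run E
t=15: queue=[F,E] q_used=0 → run F
t=16: queue=[F,E] q_used=1 → run F
t=17: queue=[E,F] q_used=0 → run E
t=18: queue=[F] q_used=0 → run F
t=19: (idle)
t=20: (idle)
t=21: (idle)
t=22: (idle)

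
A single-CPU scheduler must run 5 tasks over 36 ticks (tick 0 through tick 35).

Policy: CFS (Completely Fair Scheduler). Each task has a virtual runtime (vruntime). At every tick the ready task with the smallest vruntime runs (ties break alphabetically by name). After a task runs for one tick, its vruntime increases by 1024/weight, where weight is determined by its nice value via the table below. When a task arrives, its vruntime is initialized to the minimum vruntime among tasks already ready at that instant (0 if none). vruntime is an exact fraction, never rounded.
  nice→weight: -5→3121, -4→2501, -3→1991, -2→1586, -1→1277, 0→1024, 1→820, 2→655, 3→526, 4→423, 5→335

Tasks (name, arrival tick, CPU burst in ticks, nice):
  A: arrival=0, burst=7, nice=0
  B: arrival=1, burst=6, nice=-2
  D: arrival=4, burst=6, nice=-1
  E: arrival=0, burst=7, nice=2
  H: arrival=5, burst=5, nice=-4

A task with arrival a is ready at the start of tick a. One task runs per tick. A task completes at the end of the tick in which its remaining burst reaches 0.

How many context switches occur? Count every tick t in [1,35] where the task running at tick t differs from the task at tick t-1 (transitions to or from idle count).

context switches = 29

t=0: vr[A=0 E=0] → run A
t=1: vr[A=1 B=0 E=0] → run B
t=2: vr[A=1 B=512/793 E=0] → run E
t=3: vr[A=1 B=512/793 E=1024/655] → run B
t=4: vr[A=1 B=1024/793 D=1 E=1024/655] → run A
t=5: vr[A=2 B=1024/793 D=1 E=1024/655 H=1] → run D
t=6: vr[A=2 B=1024/793 D=2301/1277 E=1024/655 H=1] → run H
t=7: vr[A=2 B=1024/793 D=2301/1277 E=1024/655 H=3525/2501] → run B
t=8: vr[A=2 B=1536/793 D=2301/1277 E=1024/655 H=3525/2501] → run H
t=9: vr[A=2 B=1536/793 D=2301/1277 E=1024/655 H=4549/2501] → run E
t=10: vr[A=2 B=1536/793 D=2301/1277 E=2048/655 H=4549/2501] → run D
t=11: vr[A=2 B=1536/793 D=3325/1277 E=2048/655 H=4549/2501] → run H
t=12: vr[A=2 B=1536/793 D=3325/1277 E=2048/655 H=5573/2501] → run B
t=13: vr[A=2 B=2048/793 D=3325/1277 E=2048/655 H=5573/2501] → run A
t=14: vr[A=3 B=2048/793 D=3325/1277 E=2048/655 H=5573/2501] → run H
t=15: vr[A=3 B=2048/793 D=3325/1277 E=2048/655 H=6597/2501] → run B
t=16: vr[A=3 B=2560/793 D=3325/1277 E=2048/655 H=6597/2501] → run D
t=17: vr[A=3 B=2560/793 D=4349/1277 E=2048/655 H=6597/2501] → run H
t=18: vr[A=3 B=2560/793 D=4349/1277 E=2048/655] → run A
t=19: vr[A=4 B=2560/793 D=4349/1277 E=2048/655] → run E
t=20: vr[A=4 B=2560/793 D=4349/1277 E=3072/655] → run B
t=21: vr[A=4 D=4349/1277 E=3072/655] → run D
t=22: vr[A=4 D=5373/1277 E=3072/655] → run A
t=23: vr[A=5 D=5373/1277 E=3072/655] → run D
t=24: vr[A=5 D=6397/1277 E=3072/655] → run E
t=25: vr[A=5 D=6397/1277 E=4096/655] → run A
t=26: vr[A=6 D=6397/1277 E=4096/655] → run D
t=27: vr[A=6 E=4096/655] → run A
t=28: vr[E=4096/655] → run E
t=29: vr[E=1024/131] → run E
t=30: vr[E=6144/655] → run E
t=31: (idle)
t=32: (idle)
t=33: (idle)
t=34: (idle)
t=35: (idle)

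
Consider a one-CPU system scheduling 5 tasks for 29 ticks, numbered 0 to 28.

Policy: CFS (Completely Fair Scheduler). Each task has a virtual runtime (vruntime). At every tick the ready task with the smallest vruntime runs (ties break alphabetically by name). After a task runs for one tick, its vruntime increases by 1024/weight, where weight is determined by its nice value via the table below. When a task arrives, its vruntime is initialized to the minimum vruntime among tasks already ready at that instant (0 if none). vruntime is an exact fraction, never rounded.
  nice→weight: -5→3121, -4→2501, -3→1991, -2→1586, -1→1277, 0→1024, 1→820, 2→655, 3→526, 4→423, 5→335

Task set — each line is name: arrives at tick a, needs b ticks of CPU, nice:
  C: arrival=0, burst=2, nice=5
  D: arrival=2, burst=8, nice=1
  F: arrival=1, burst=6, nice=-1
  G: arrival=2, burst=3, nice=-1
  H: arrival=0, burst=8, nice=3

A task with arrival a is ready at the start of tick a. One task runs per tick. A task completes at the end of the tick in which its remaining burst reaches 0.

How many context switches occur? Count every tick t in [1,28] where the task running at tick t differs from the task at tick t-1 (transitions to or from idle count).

context switches = 24

t=0: vr[C=0 H=0] → run C
t=1: vr[C=1024/335 F=0 H=0] → run F
t=2: vr[C=1024/335 D=0 F=1024/1277 G=0 H=0] → run D
t=3: vr[C=1024/335 D=256/205 F=1024/1277 G=0 H=0] → run G
t=4: vr[C=1024/335 D=256/205 F=1024/1277 G=1024/1277 H=0] → run H
t=5: vr[C=1024/335 D=256/205 F=1024/1277 G=1024/1277 H=512/263] → run F
t=6: vr[C=1024/335 D=256/205 F=2048/1277 G=1024/1277 H=512/263] → run G
t=7: vr[C=1024/335 D=256/205 F=2048/1277 G=2048/1277 H=512/263] → run D
t=8: vr[C=1024/335 D=512/205 F=2048/1277 G=2048/1277 H=512/263] → run F
t=9: vr[C=1024/335 D=512/205 F=3072/1277 G=2048/1277 H=512/263] → run G
t=10: vr[C=1024/335 D=512/205 F=3072/1277 H=512/263] → run H
t=11: vr[C=1024/335 D=512/205 F=3072/1277 H=1024/263] → run F
t=12: vr[C=1024/335 D=512/205 F=4096/1277 H=1024/263] → run D
t=13: vr[C=1024/335 D=768/205 F=4096/1277 H=1024/263] → run C
t=14: vr[D=768/205 F=4096/1277 H=1024/263] → run F
t=15: vr[D=768/205 F=5120/1277 H=1024/263] → run D
t=16: vr[D=1024/205 F=5120/1277 H=1024/263] → run H
t=17: vr[D=1024/205 F=5120/1277 H=1536/263] → run F
t=18: vr[D=1024/205 H=1536/263] → run D
t=19: vr[D=256/41 H=1536/263] → run H
t=20: vr[D=256/41 H=2048/263] → run D
t=21: vr[D=1536/205 H=2048/263] → run D
t=22: vr[D=1792/205 H=2048/263] → run H
t=23: vr[D=1792/205 H=2560/263] → run D
t=24: vr[H=2560/263] → run H
t=25: vr[H=3072/263] → run H
t=26: vr[H=3584/263] → run H
t=27: (idle)
t=28: (idle)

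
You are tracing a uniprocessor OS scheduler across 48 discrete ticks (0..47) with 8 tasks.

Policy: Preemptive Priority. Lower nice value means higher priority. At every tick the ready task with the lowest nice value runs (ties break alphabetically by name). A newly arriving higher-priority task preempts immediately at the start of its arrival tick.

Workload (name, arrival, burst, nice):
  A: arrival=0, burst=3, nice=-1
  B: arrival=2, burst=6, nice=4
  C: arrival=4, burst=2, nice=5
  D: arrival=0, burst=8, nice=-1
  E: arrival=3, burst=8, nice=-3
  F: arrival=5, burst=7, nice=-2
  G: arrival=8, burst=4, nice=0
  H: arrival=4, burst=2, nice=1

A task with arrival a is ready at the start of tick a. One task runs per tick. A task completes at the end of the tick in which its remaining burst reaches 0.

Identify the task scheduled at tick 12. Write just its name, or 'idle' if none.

t=0: ready={A,D} → run A
t=1: ready={A,D} → run A
t=2: ready={A,B,D} → run A
t=3: ready={B,D,E} → run E
t=4: ready={B,C,D,E,H} → run E
t=5: ready={B,C,D,E,F,H} → run E
t=6: ready={B,C,D,E,F,H} → run E
t=7: ready={B,C,D,E,F,H} → run E
t=8: ready={B,C,D,E,F,G,H} → run E
t=9: ready={B,C,D,E,F,G,H} → run E
t=10: ready={B,C,D,E,F,G,H} → run E
t=11: ready={B,C,D,F,G,H} → run F
t=12: ready={B,C,D,F,G,H} → run F
t=13: ready={B,C,D,F,G,H} → run F
t=14: ready={B,C,D,F,G,H} → run F
t=15: ready={B,C,D,F,G,H} → run F
t=16: ready={B,C,D,F,G,H} → run F
t=17: ready={B,C,D,F,G,H} → run F
t=18: ready={B,C,D,G,H} → run D
t=19: ready={B,C,D,G,H} → run D
t=20: ready={B,C,D,G,H} → run D
t=21: ready={B,C,D,G,H} → run D
t=22: ready={B,C,D,G,H} → run D
t=23: ready={B,C,D,G,H} → run D
t=24: ready={B,C,D,G,H} → run D
t=25: ready={B,C,D,G,H} → run D
t=26: ready={B,C,G,H} → run G
t=27: ready={B,C,G,H} → run G
t=28: ready={B,C,G,H} → run G
t=29: ready={B,C,G,H} → run G
t=30: ready={B,C,H} → run H
t=31: ready={B,C,H} → run H
t=32: ready={B,C} → run B
t=33: ready={B,C} → run B
t=34: ready={B,C} → run B
t=35: ready={B,C} → run B
t=36: ready={B,C} → run B
t=37: ready={B,C} → run B
t=38: ready={C} → run C
t=39: ready={C} → run C
t=40: (idle)
t=41: (idle)
t=42: (idle)
t=43: (idle)
t=44: (idle)
t=45: (idle)
t=46: (idle)
t=47: (idle)

running at tick 12 = F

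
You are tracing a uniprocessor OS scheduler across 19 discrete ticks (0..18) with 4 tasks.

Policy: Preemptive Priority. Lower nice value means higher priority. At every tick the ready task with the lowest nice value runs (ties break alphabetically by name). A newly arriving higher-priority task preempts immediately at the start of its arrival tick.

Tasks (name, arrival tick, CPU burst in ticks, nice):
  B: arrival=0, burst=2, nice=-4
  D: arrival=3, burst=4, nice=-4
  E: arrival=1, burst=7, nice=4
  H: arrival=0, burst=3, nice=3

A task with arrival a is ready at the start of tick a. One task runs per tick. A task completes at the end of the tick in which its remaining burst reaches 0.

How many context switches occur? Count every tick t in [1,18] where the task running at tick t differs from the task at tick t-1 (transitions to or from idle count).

t=0: ready={B,H} → run B
t=1: ready={B,E,H} → run B
t=2: ready={E,H} → run H
t=3: ready={D,E,H} → run D
t=4: ready={D,E,H} → run D
t=5: ready={D,E,H} → run D
t=6: ready={D,E,H} → run D
t=7: ready={E,H} → run H
t=8: ready={E,H} → run H
t=9: ready={E} → run E
t=10: ready={E} → run E
t=11: ready={E} → run E
t=12: ready={E} → run E
t=13: ready={E} → run E
t=14: ready={E} → run E
t=15: ready={E} → run E
t=16: (idle)
t=17: (idle)
t=18: (idle)

context switches = 5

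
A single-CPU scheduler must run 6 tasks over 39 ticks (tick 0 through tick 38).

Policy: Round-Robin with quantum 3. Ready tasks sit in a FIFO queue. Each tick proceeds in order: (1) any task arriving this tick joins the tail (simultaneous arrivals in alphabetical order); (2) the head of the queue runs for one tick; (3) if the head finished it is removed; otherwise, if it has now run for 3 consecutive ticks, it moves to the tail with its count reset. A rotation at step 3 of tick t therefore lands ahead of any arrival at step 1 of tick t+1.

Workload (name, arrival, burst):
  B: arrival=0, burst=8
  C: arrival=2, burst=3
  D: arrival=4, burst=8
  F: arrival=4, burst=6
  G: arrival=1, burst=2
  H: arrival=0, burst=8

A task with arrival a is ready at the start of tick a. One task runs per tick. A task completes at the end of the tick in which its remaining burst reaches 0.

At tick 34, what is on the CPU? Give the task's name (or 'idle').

running at tick 34 = D

t=0: queue=[B,H] q_used=0 → run B
t=1: queue=[B,H,G] q_used=1 → run B
t=2: queue=[B,H,G,C] q_used=2 → run B
t=3: queue=[H,G,C,B] q_used=0 → run H
t=4: queue=[H,G,C,B,D,F] q_used=1 → run H
t=5: queue=[H,G,C,B,D,F] q_used=2 → run H
t=6: queue=[G,C,B,D,F,H] q_used=0 → run G
t=7: queue=[G,C,B,D,F,H] q_used=1 → run G
t=8: queue=[C,B,D,F,H] q_used=0 → run C
t=9: queue=[C,B,D,F,H] q_used=1 → run C
t=10: queue=[C,B,D,F,H] q_used=2 → run C
t=11: queue=[B,D,F,H] q_used=0 → run B
t=12: queue=[B,D,F,H] q_used=1 → run B
t=13: queue=[B,D,F,H] q_used=2 → run B
t=14: queue=[D,F,H,B] q_used=0 → run D
t=15: queue=[D,F,H,B] q_used=1 → run D
t=16: queue=[D,F,H,B] q_used=2 → run D
t=17: queue=[F,H,B,D] q_used=0 → run F
t=18: queue=[F,H,B,D] q_used=1 → run F
t=19: queue=[F,H,B,D] q_used=2 → run F
t=20: queue=[H,B,D,F] q_used=0 → run H
t=21: queue=[H,B,D,F] q_used=1 → run H
t=22: queue=[H,B,D,F] q_used=2 → run H
t=23: queue=[B,D,F,H] q_used=0 → run B
t=24: queue=[B,D,F,H] q_used=1 → run B
t=25: queue=[D,F,H] q_used=0 → run D
t=26: queue=[D,F,H] q_used=1 → run D
t=27: queue=[D,F,H] q_used=2 → run D
t=28: queue=[F,H,D] q_used=0 → run F
t=29: queue=[F,H,D] q_used=1 → run F
t=30: queue=[F,H,D] q_used=2 → run F
t=31: queue=[H,D] q_used=0 → run H
t=32: queue=[H,D] q_used=1 → run H
t=33: queue=[D] q_used=0 → run D
t=34: queue=[D] q_used=1 → run D
t=35: (idle)
t=36: (idle)
t=37: (idle)
t=38: (idle)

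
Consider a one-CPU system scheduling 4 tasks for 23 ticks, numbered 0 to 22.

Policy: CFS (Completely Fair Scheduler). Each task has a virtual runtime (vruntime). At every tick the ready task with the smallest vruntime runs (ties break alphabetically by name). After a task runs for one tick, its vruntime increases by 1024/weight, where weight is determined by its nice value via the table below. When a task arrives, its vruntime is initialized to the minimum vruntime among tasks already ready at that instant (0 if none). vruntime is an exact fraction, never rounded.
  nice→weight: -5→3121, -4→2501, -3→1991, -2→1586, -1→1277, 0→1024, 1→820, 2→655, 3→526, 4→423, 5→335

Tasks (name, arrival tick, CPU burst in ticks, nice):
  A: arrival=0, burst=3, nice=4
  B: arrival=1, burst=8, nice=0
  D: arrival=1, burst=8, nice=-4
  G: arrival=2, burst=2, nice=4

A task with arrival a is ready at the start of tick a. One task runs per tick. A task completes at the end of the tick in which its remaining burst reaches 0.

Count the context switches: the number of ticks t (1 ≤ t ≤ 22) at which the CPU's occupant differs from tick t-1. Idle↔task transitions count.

t=0: vr[A=0] → run A
t=1: vr[A=1024/423 B=1024/423 D=1024/423] → run A
t=2: vr[A=2048/423 B=1024/423 D=1024/423 G=1024/423] → run B
t=3: vr[A=2048/423 B=1447/423 D=1024/423 G=1024/423] → run D
t=4: vr[A=2048/423 B=1447/423 D=2994176/1057923 G=1024/423] → run G
t=5: vr[A=2048/423 B=1447/423 D=2994176/1057923 G=2048/423] → run D
t=6: vr[A=2048/423 B=1447/423 D=3427328/1057923 G=2048/423] → run D
t=7: vr[A=2048/423 B=1447/423 D=3860480/1057923 G=2048/423] → run B
t=8: vr[A=2048/423 B=1870/423 D=3860480/1057923 G=2048/423] → run D
t=9: vr[A=2048/423 B=1870/423 D=4293632/1057923 G=2048/423] → run D
t=10: vr[A=2048/423 B=1870/423 D=4726784/1057923 G=2048/423] → run B
t=11: vr[A=2048/423 B=2293/423 D=4726784/1057923 G=2048/423] → run D
t=12: vr[A=2048/423 B=2293/423 D=5159936/1057923 G=2048/423] → run A
t=13: vr[B=2293/423 D=5159936/1057923 G=2048/423] → run G
t=14: vr[B=2293/423 D=5159936/1057923] → run D
t=15: vr[B=2293/423 D=5593088/1057923] → run D
t=16: vr[B=2293/423] → run B
t=17: vr[B=2716/423] → run B
t=18: vr[B=3139/423] → run B
t=19: vr[B=3562/423] → run B
t=20: vr[B=3985/423] → run B
t=21: (idle)
t=22: (idle)

context switches = 13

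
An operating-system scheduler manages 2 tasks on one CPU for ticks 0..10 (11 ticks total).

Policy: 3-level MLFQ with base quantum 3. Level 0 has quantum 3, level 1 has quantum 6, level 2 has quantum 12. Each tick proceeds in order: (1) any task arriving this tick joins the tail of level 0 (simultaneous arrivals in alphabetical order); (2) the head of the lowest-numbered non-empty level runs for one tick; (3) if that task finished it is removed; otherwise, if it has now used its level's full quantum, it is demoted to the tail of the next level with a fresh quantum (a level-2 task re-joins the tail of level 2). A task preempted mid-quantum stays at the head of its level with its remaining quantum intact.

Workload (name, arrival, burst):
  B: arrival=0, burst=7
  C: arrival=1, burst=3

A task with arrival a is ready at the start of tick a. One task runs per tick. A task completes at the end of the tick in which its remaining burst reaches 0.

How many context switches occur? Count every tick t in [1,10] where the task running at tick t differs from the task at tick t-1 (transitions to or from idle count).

t=0: L0/L1/L2 = B/-/- → run B
t=1: L0/L1/L2 = BC/-/- → run B
t=2: L0/L1/L2 = BC/-/- → run B
t=3: L0/L1/L2 = C/B/- → run C
t=4: L0/L1/L2 = C/B/- → run C
t=5: L0/L1/L2 = C/B/- → run C
t=6: L0/L1/L2 = -/B/- → run B
t=7: L0/L1/L2 = -/B/- → run B
t=8: L0/L1/L2 = -/B/- → run B
t=9: L0/L1/L2 = -/B/- → run B
t=10: (idle)

context switches = 3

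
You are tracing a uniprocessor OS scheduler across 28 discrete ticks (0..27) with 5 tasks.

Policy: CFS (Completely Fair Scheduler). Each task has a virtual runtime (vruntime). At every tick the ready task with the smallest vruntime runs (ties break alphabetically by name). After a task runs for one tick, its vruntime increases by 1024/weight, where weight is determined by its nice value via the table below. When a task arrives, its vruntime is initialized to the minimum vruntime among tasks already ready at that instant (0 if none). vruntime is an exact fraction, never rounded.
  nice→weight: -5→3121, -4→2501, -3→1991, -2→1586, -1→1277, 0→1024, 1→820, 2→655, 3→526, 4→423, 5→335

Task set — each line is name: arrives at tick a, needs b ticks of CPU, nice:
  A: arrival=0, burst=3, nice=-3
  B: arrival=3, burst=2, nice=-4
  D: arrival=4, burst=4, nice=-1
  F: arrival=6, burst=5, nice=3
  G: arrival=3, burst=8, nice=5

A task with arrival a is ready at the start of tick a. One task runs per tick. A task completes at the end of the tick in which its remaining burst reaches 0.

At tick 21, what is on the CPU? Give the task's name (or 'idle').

running at tick 21 = G

t=0: vr[A=0] → run A
t=1: vr[A=1024/1991] → run A
t=2: vr[A=2048/1991] → run A
t=3: vr[B=0 G=0] → run B
t=4: vr[B=1024/2501 D=0 G=0] → run D
t=5: vr[B=1024/2501 D=1024/1277 G=0] → run G
t=6: vr[B=1024/2501 D=1024/1277 F=1024/2501 G=1024/335] → run B
t=7: vr[D=1024/1277 F=1024/2501 G=1024/335] → run F
t=8: vr[D=1024/1277 F=1549824/657763 G=1024/335] → run D
t=9: vr[D=2048/1277 F=1549824/657763 G=1024/335] → run D
t=10: vr[D=3072/1277 F=1549824/657763 G=1024/335] → run F
t=11: vr[D=3072/1277 F=2830336/657763 G=1024/335] → run D
t=12: vr[F=2830336/657763 G=1024/335] → run G
t=13: vr[F=2830336/657763 G=2048/335] → run F
t=14: vr[F=4110848/657763 G=2048/335] → run G
t=15: vr[F=4110848/657763 G=3072/335] → run F
t=16: vr[F=5391360/657763 G=3072/335] → run F
t=17: vr[G=3072/335] → run G
t=18: vr[G=4096/335] → run G
t=19: vr[G=1024/67] → run G
t=20: vr[G=6144/335] → run G
t=21: vr[G=7168/335] → run G
t=22: (idle)
t=23: (idle)
t=24: (idle)
t=25: (idle)
t=26: (idle)
t=27: (idle)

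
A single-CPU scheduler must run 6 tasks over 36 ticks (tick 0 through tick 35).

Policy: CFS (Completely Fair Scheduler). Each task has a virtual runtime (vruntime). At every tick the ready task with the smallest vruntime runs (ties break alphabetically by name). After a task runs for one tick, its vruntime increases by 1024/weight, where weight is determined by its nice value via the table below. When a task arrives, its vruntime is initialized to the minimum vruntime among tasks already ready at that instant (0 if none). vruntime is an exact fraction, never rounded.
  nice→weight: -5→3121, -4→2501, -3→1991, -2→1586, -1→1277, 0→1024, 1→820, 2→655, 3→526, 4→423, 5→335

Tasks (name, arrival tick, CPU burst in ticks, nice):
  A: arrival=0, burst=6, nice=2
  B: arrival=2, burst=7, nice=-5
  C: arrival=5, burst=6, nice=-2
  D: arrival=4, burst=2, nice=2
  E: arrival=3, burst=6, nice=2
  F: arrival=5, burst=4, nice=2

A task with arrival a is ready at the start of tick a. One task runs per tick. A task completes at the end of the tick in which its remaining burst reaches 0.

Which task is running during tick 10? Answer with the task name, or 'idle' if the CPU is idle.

running at tick 10 = B

t=0: vr[A=0] → run A
t=1: vr[A=1024/655] → run A
t=2: vr[A=2048/655 B=2048/655] → run A
t=3: vr[A=3072/655 B=2048/655 E=2048/655] → run B
t=4: vr[A=3072/655 B=7062528/2044255 D=2048/655 E=2048/655] → run D
t=5: vr[A=3072/655 B=7062528/2044255 C=2048/655 D=3072/655 E=2048/655 F=2048/655] → run C
t=6: vr[A=3072/655 B=7062528/2044255 C=1959424/519415 D=3072/655 E=2048/655 F=2048/655] → run E
t=7: vr[A=3072/655 B=7062528/2044255 C=1959424/519415 D=3072/655 E=3072/655 F=2048/655] → run F
t=8: vr[A=3072/655 B=7062528/2044255 C=1959424/519415 D=3072/655 E=3072/655 F=3072/655] → run B
t=9: vr[A=3072/655 B=7733248/2044255 C=1959424/519415 D=3072/655 E=3072/655 F=3072/655] → run C
t=10: vr[A=3072/655 B=7733248/2044255 C=2294784/519415 D=3072/655 E=3072/655 F=3072/655] → run B
t=11: vr[A=3072/655 B=8403968/2044255 C=2294784/519415 D=3072/655 E=3072/655 F=3072/655] → run B
t=12: vr[A=3072/655 B=9074688/2044255 C=2294784/519415 D=3072/655 E=3072/655 F=3072/655] → run C
t=13: vr[A=3072/655 B=9074688/2044255 C=2630144/519415 D=3072/655 E=3072/655 F=3072/655] → run B
t=14: vr[A=3072/655 B=9745408/2044255 C=2630144/519415 D=3072/655 E=3072/655 F=3072/655] → run A
t=15: vr[A=4096/655 B=9745408/2044255 C=2630144/519415 D=3072/655 E=3072/655 F=3072/655] → run D
t=16: vr[A=4096/655 B=9745408/2044255 C=2630144/519415 E=3072/655 F=3072/655] → run E
t=17: vr[A=4096/655 B=9745408/2044255 C=2630144/519415 E=4096/655 F=3072/655] → run F
t=18: vr[A=4096/655 B=9745408/2044255 C=2630144/519415 E=4096/655 F=4096/655] → run B
t=19: vr[A=4096/655 B=10416128/2044255 C=2630144/519415 E=4096/655 F=4096/655] → run C
t=20: vr[A=4096/655 B=10416128/2044255 C=2965504/519415 E=4096/655 F=4096/655] → run B
t=21: vr[A=4096/655 C=2965504/519415 E=4096/655 F=4096/655] → run C
t=22: vr[A=4096/655 C=3300864/519415 E=4096/655 F=4096/655] → run A
t=23: vr[A=1024/131 C=3300864/519415 E=4096/655 F=4096/655] → run E
t=24: vr[A=1024/131 C=3300864/519415 E=1024/131 F=4096/655] → run F
t=25: vr[A=1024/131 C=3300864/519415 E=1024/131 F=1024/131] → run C
t=26: vr[A=1024/131 E=1024/131 F=1024/131] → run A
t=27: vr[E=1024/131 F=1024/131] → run E
t=28: vr[E=6144/655 F=1024/131] → run F
t=29: vr[E=6144/655] → run E
t=30: vr[E=7168/655] → run E
t=31: (idle)
t=32: (idle)
t=33: (idle)
t=34: (idle)
t=35: (idle)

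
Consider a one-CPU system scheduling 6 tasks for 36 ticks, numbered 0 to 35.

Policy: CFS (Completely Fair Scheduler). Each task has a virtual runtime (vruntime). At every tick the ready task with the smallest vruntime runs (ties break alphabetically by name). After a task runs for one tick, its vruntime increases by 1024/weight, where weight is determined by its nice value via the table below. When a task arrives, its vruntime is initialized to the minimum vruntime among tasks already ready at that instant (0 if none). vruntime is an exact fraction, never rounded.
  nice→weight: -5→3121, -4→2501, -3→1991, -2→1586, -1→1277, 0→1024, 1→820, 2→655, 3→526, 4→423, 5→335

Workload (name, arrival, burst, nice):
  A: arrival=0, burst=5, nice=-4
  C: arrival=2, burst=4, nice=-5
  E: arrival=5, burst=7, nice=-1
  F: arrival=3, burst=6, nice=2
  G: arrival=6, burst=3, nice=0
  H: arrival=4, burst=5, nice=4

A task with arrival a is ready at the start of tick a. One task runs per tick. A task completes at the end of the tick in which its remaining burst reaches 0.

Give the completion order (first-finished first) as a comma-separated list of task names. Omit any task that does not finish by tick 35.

t=0: vr[A=0] → run A
t=1: vr[A=1024/2501] → run A
t=2: vr[A=2048/2501 C=2048/2501] → run A
t=3: vr[A=3072/2501 C=2048/2501 F=2048/2501] → run C
t=4: vr[A=3072/2501 C=8952832/7805621 F=2048/2501 H=2048/2501] → run F
t=5: vr[A=3072/2501 C=8952832/7805621 E=2048/2501 F=3902464/1638155 H=2048/2501] → run E
t=6: vr[A=3072/2501 C=8952832/7805621 E=5176320/3193777 F=3902464/1638155 G=2048/2501 H=2048/2501] → run G
t=7: vr[A=3072/2501 C=8952832/7805621 E=5176320/3193777 F=3902464/1638155 G=4549/2501 H=2048/2501] → run H
t=8: vr[A=3072/2501 C=8952832/7805621 E=5176320/3193777 F=3902464/1638155 G=4549/2501 H=3427328/1057923] → run C
t=9: vr[A=3072/2501 C=11513856/7805621 E=5176320/3193777 F=3902464/1638155 G=4549/2501 H=3427328/1057923] → run A
t=10: vr[A=4096/2501 C=11513856/7805621 E=5176320/3193777 F=3902464/1638155 G=4549/2501 H=3427328/1057923] → run C
t=11: vr[A=4096/2501 C=14074880/7805621 E=5176320/3193777 F=3902464/1638155 G=4549/2501 H=3427328/1057923] → run E
t=12: vr[A=4096/2501 C=14074880/7805621 E=7737344/3193777 F=3902464/1638155 G=4549/2501 H=3427328/1057923] → run A
t=13: vr[C=14074880/7805621 E=7737344/3193777 F=3902464/1638155 G=4549/2501 H=3427328/1057923] → run C
t=14: vr[E=7737344/3193777 F=3902464/1638155 G=4549/2501 H=3427328/1057923] → run G
t=15: vr[E=7737344/3193777 F=3902464/1638155 G=7050/2501 H=3427328/1057923] → run F
t=16: vr[E=7737344/3193777 F=6463488/1638155 G=7050/2501 H=3427328/1057923] → run E
t=17: vr[E=10298368/3193777 F=6463488/1638155 G=7050/2501 H=3427328/1057923] → run G
t=18: vr[E=10298368/3193777 F=6463488/1638155 H=3427328/1057923] → run E
t=19: vr[E=12859392/3193777 F=6463488/1638155 H=3427328/1057923] → run H
t=20: vr[E=12859392/3193777 F=6463488/1638155 H=5988352/1057923] → run F
t=21: vr[E=12859392/3193777 F=9024512/1638155 H=5988352/1057923] → run E
t=22: vr[E=15420416/3193777 F=9024512/1638155 H=5988352/1057923] → run E
t=23: vr[E=17981440/3193777 F=9024512/1638155 H=5988352/1057923] → run F
t=24: vr[E=17981440/3193777 F=11585536/1638155 H=5988352/1057923] → run E
t=25: vr[F=11585536/1638155 H=5988352/1057923] → run H
t=26: vr[F=11585536/1638155 H=2849792/352641] → run F
t=27: vr[F=2829312/327631 H=2849792/352641] → run H
t=28: vr[F=2829312/327631 H=11110400/1057923] → run F
t=29: vr[H=11110400/1057923] → run H
t=30: (idle)
t=31: (idle)
t=32: (idle)
t=33: (idle)
t=34: (idle)
t=35: (idle)

completion order = A, C, G, E, F, H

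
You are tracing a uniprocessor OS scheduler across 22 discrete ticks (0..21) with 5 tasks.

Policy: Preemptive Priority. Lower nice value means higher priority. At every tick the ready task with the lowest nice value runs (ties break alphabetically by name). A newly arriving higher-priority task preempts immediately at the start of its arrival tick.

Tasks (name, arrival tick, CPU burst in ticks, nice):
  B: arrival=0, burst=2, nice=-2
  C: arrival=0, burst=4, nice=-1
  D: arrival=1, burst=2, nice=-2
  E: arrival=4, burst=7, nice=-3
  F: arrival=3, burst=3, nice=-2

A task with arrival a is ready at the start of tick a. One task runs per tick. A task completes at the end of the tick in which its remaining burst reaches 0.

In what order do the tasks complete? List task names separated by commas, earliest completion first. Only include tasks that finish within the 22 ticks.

completion order = B, D, E, F, C

t=0: ready={B,C} → run B
t=1: ready={B,C,D} → run B
t=2: ready={C,D} → run D
t=3: ready={C,D,F} → run D
t=4: ready={C,E,F} → run E
t=5: ready={C,E,F} → run E
t=6: ready={C,E,F} → run E
t=7: ready={C,E,F} → run E
t=8: ready={C,E,F} → run E
t=9: ready={C,E,F} → run E
t=10: ready={C,E,F} → run E
t=11: ready={C,F} → run F
t=12: ready={C,F} → run F
t=13: ready={C,F} → run F
t=14: ready={C} → run C
t=15: ready={C} → run C
t=16: ready={C} → run C
t=17: ready={C} → run C
t=18: (idle)
t=19: (idle)
t=20: (idle)
t=21: (idle)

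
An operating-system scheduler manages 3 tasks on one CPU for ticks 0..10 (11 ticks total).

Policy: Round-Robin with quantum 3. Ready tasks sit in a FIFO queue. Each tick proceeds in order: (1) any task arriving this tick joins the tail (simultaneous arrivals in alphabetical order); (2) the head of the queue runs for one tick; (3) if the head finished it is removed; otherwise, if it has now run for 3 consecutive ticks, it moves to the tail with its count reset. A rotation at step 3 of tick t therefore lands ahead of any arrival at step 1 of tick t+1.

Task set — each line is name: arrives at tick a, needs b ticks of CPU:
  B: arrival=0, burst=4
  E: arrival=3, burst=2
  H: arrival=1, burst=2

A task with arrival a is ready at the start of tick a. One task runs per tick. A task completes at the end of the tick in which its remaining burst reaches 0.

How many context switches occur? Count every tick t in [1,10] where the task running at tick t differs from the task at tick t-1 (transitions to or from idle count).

context switches = 4

t=0: queue=[B] q_used=0 → run B
t=1: queue=[B,H] q_used=1 → run B
t=2: queue=[B,H] q_used=2 → run B
t=3: queue=[H,B,E] q_used=0 → run H
t=4: queue=[H,B,E] q_used=1 → run H
t=5: queue=[B,E] q_used=0 → run B
t=6: queue=[E] q_used=0 → run E
t=7: queue=[E] q_used=1 → run E
t=8: (idle)
t=9: (idle)
t=10: (idle)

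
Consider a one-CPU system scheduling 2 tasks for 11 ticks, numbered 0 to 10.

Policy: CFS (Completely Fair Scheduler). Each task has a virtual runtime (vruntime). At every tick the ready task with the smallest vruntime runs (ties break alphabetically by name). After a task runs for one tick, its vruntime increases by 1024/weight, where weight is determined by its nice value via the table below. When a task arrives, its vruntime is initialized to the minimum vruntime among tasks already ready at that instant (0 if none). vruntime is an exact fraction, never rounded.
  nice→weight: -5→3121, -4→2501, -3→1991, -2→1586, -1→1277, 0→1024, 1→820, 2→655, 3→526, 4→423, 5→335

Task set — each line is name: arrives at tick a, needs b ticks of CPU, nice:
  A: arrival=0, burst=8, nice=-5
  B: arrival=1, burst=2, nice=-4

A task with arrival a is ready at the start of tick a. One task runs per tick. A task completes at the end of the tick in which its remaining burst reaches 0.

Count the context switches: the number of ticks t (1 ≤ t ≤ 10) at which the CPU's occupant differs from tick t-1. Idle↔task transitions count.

context switches = 5

t=0: vr[A=0] → run A
t=1: vr[A=1024/3121 B=1024/3121] → run A
t=2: vr[A=2048/3121 B=1024/3121] → run B
t=3: vr[A=2048/3121 B=5756928/7805621] → run A
t=4: vr[A=3072/3121 B=5756928/7805621] → run B
t=5: vr[A=3072/3121] → run A
t=6: vr[A=4096/3121] → run A
t=7: vr[A=5120/3121] → run A
t=8: vr[A=6144/3121] → run A
t=9: vr[A=7168/3121] → run A
t=10: (idle)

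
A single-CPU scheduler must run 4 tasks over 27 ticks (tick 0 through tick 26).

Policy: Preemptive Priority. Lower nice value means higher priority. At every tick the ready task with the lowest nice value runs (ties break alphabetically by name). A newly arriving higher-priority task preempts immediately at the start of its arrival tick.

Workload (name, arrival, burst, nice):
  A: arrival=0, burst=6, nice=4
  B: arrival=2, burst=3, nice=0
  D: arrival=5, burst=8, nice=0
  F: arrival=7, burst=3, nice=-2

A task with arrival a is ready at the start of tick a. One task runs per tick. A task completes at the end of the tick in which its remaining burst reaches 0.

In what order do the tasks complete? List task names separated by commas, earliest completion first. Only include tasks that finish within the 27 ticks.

t=0: ready={A} → run A
t=1: ready={A} → run A
t=2: ready={A,B} → run B
t=3: ready={A,B} → run B
t=4: ready={A,B} → run B
t=5: ready={A,D} → run D
t=6: ready={A,D} → run D
t=7: ready={A,D,F} → run F
t=8: ready={A,D,F} → run F
t=9: ready={A,D,F} → run F
t=10: ready={A,D} → run D
t=11: ready={A,D} → run D
t=12: ready={A,D} → run D
t=13: ready={A,D} → run D
t=14: ready={A,D} → run D
t=15: ready={A,D} → run D
t=16: ready={A} → run A
t=17: ready={A} → run A
t=18: ready={A} → run A
t=19: ready={A} → run A
t=20: (idle)
t=21: (idle)
t=22: (idle)
t=23: (idle)
t=24: (idle)
t=25: (idle)
t=26: (idle)

completion order = B, F, D, A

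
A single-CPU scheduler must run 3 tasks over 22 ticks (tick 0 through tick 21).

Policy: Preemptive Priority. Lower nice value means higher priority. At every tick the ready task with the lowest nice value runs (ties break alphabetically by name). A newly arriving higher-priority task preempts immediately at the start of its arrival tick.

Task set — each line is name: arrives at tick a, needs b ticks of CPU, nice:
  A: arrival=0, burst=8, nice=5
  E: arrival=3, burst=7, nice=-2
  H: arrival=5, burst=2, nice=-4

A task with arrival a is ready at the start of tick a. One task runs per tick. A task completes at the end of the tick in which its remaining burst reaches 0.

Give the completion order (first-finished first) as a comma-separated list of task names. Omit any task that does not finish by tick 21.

t=0: ready={A} → run A
t=1: ready={A} → run A
t=2: ready={A} → run A
t=3: ready={A,E} → run E
t=4: ready={A,E} → run E
t=5: ready={A,E,H} → run H
t=6: ready={A,E,H} → run H
t=7: ready={A,E} → run E
t=8: ready={A,E} → run E
t=9: ready={A,E} → run E
t=10: ready={A,E} → run E
t=11: ready={A,E} → run E
t=12: ready={A} → run A
t=13: ready={A} → run A
t=14: ready={A} → run A
t=15: ready={A} → run A
t=16: ready={A} → run A
t=17: (idle)
t=18: (idle)
t=19: (idle)
t=20: (idle)
t=21: (idle)

completion order = H, E, A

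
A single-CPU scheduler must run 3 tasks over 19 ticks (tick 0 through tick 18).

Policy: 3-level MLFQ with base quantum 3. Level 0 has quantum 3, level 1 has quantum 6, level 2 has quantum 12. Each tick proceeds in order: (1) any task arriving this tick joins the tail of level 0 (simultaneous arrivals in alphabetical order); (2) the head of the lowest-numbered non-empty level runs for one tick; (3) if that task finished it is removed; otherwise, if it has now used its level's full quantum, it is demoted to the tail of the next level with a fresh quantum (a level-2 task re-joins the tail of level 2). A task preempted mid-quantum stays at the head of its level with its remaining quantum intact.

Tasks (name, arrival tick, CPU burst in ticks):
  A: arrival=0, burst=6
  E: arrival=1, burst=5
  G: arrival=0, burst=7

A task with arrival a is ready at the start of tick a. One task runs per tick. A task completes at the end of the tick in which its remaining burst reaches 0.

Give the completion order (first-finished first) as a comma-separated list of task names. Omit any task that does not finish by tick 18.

completion order = A, G, E

t=0: L0/L1/L2 = AG/-/- → run A
t=1: L0/L1/L2 = AGE/-/- → run A
t=2: L0/L1/L2 = AGE/-/- → run A
t=3: L0/L1/L2 = GE/A/- → run G
t=4: L0/L1/L2 = GE/A/- → run G
t=5: L0/L1/L2 = GE/A/- → run G
t=6: L0/L1/L2 = E/AG/- → run E
t=7: L0/L1/L2 = E/AG/- → run E
t=8: L0/L1/L2 = E/AG/- → run E
t=9: L0/L1/L2 = -/AGE/- → run A
t=10: L0/L1/L2 = -/AGE/- → run A
t=11: L0/L1/L2 = -/AGE/- → run A
t=12: L0/L1/L2 = -/GE/- → run G
t=13: L0/L1/L2 = -/GE/- → run G
t=14: L0/L1/L2 = -/GE/- → run G
t=15: L0/L1/L2 = -/GE/- → run G
t=16: L0/L1/L2 = -/E/- → run E
t=17: L0/L1/L2 = -/E/- → run E
t=18: (idle)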